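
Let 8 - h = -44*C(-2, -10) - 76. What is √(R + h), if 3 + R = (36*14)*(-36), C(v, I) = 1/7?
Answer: I*√884779/7 ≈ 134.38*I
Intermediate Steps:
C(v, I) = ⅐
h = 632/7 (h = 8 - (-44*⅐ - 76) = 8 - (-44/7 - 76) = 8 - 1*(-576/7) = 8 + 576/7 = 632/7 ≈ 90.286)
R = -18147 (R = -3 + (36*14)*(-36) = -3 + 504*(-36) = -3 - 18144 = -18147)
√(R + h) = √(-18147 + 632/7) = √(-126397/7) = I*√884779/7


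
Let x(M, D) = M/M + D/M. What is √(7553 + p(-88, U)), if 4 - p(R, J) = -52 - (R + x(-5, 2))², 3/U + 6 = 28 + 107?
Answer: √381194/5 ≈ 123.48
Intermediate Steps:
x(M, D) = 1 + D/M
U = 1/43 (U = 3/(-6 + (28 + 107)) = 3/(-6 + 135) = 3/129 = 3*(1/129) = 1/43 ≈ 0.023256)
p(R, J) = 56 + (⅗ + R)² (p(R, J) = 4 - (-52 - (R + (2 - 5)/(-5))²) = 4 - (-52 - (R - ⅕*(-3))²) = 4 - (-52 - (R + ⅗)²) = 4 - (-52 - (⅗ + R)²) = 4 + (52 + (⅗ + R)²) = 56 + (⅗ + R)²)
√(7553 + p(-88, U)) = √(7553 + (56 + (3 + 5*(-88))²/25)) = √(7553 + (56 + (3 - 440)²/25)) = √(7553 + (56 + (1/25)*(-437)²)) = √(7553 + (56 + (1/25)*190969)) = √(7553 + (56 + 190969/25)) = √(7553 + 192369/25) = √(381194/25) = √381194/5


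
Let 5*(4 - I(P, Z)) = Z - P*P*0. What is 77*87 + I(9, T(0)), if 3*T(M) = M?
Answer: 6703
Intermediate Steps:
T(M) = M/3
I(P, Z) = 4 - Z/5 (I(P, Z) = 4 - (Z - P*P*0)/5 = 4 - (Z - P²*0)/5 = 4 - (Z - 1*0)/5 = 4 - (Z + 0)/5 = 4 - Z/5)
77*87 + I(9, T(0)) = 77*87 + (4 - 0/15) = 6699 + (4 - ⅕*0) = 6699 + (4 + 0) = 6699 + 4 = 6703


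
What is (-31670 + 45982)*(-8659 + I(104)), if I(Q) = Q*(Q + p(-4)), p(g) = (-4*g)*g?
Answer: -64389688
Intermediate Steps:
p(g) = -4*g**2
I(Q) = Q*(-64 + Q) (I(Q) = Q*(Q - 4*(-4)**2) = Q*(Q - 4*16) = Q*(Q - 64) = Q*(-64 + Q))
(-31670 + 45982)*(-8659 + I(104)) = (-31670 + 45982)*(-8659 + 104*(-64 + 104)) = 14312*(-8659 + 104*40) = 14312*(-8659 + 4160) = 14312*(-4499) = -64389688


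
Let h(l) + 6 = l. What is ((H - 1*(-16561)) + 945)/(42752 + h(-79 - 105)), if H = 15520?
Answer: 16513/21281 ≈ 0.77595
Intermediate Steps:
h(l) = -6 + l
((H - 1*(-16561)) + 945)/(42752 + h(-79 - 105)) = ((15520 - 1*(-16561)) + 945)/(42752 + (-6 + (-79 - 105))) = ((15520 + 16561) + 945)/(42752 + (-6 - 184)) = (32081 + 945)/(42752 - 190) = 33026/42562 = 33026*(1/42562) = 16513/21281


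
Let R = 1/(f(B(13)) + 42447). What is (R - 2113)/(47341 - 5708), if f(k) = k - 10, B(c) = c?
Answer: -89696849/1767320850 ≈ -0.050753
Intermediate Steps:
f(k) = -10 + k
R = 1/42450 (R = 1/((-10 + 13) + 42447) = 1/(3 + 42447) = 1/42450 ≈ 2.3557e-5)
(R - 2113)/(47341 - 5708) = (1/42450 - 2113)/(47341 - 5708) = -89696849/42450/41633 = -89696849/42450*1/41633 = -89696849/1767320850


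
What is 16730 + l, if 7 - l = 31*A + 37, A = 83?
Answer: 14127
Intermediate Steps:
l = -2603 (l = 7 - (31*83 + 37) = 7 - (2573 + 37) = 7 - 1*2610 = 7 - 2610 = -2603)
16730 + l = 16730 - 2603 = 14127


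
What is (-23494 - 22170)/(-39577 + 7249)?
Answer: 5708/4041 ≈ 1.4125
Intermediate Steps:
(-23494 - 22170)/(-39577 + 7249) = -45664/(-32328) = -45664*(-1/32328) = 5708/4041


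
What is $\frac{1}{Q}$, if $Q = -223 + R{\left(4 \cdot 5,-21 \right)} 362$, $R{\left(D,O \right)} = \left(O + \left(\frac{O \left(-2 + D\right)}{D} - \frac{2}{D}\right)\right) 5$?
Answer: $- \frac{1}{72623} \approx -1.377 \cdot 10^{-5}$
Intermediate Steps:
$R{\left(D,O \right)} = - \frac{10}{D} + 5 O + \frac{5 O \left(-2 + D\right)}{D}$ ($R{\left(D,O \right)} = \left(O + \left(\frac{O \left(-2 + D\right)}{D} - \frac{2}{D}\right)\right) 5 = \left(O + \left(- \frac{2}{D} + \frac{O \left(-2 + D\right)}{D}\right)\right) 5 = \left(O - \frac{2}{D} + \frac{O \left(-2 + D\right)}{D}\right) 5 = - \frac{10}{D} + 5 O + \frac{5 O \left(-2 + D\right)}{D}$)
$Q = -72623$ ($Q = -223 + \frac{10 \left(-1 - -21 + 4 \cdot 5 \left(-21\right)\right)}{4 \cdot 5} \cdot 362 = -223 + \frac{10 \left(-1 + 21 + 20 \left(-21\right)\right)}{20} \cdot 362 = -223 + 10 \cdot \frac{1}{20} \left(-1 + 21 - 420\right) 362 = -223 + 10 \cdot \frac{1}{20} \left(-400\right) 362 = -223 - 72400 = -72623$)
$\frac{1}{Q} = \frac{1}{-72623} = - \frac{1}{72623}$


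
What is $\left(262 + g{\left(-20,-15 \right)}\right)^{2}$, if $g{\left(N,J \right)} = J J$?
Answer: $237169$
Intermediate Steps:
$g{\left(N,J \right)} = J^{2}$
$\left(262 + g{\left(-20,-15 \right)}\right)^{2} = \left(262 + \left(-15\right)^{2}\right)^{2} = \left(262 + 225\right)^{2} = 487^{2} = 237169$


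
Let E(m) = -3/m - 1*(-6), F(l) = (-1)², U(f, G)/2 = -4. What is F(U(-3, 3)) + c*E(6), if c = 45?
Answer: 497/2 ≈ 248.50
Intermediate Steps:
U(f, G) = -8 (U(f, G) = 2*(-4) = -8)
F(l) = 1
E(m) = 6 - 3/m (E(m) = -3/m + 6 = 6 - 3/m)
F(U(-3, 3)) + c*E(6) = 1 + 45*(6 - 3/6) = 1 + 45*(6 - 3*⅙) = 1 + 45*(6 - ½) = 1 + 45*(11/2) = 1 + 495/2 = 497/2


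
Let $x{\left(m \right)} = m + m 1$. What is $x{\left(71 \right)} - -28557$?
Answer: $28699$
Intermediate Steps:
$x{\left(m \right)} = 2 m$ ($x{\left(m \right)} = m + m = 2 m$)
$x{\left(71 \right)} - -28557 = 2 \cdot 71 - -28557 = 142 + 28557 = 28699$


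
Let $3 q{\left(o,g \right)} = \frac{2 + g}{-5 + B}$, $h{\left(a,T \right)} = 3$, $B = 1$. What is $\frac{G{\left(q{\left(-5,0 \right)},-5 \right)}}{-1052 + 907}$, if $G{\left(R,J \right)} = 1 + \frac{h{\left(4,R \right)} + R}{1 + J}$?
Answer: $- \frac{7}{3480} \approx -0.0020115$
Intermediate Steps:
$q{\left(o,g \right)} = - \frac{1}{6} - \frac{g}{12}$ ($q{\left(o,g \right)} = \frac{\left(2 + g\right) \frac{1}{-5 + 1}}{3} = \frac{\left(2 + g\right) \frac{1}{-4}}{3} = \frac{\left(2 + g\right) \left(- \frac{1}{4}\right)}{3} = \frac{- \frac{1}{2} - \frac{g}{4}}{3} = - \frac{1}{6} - \frac{g}{12}$)
$G{\left(R,J \right)} = 1 + \frac{3 + R}{1 + J}$
$\frac{G{\left(q{\left(-5,0 \right)},-5 \right)}}{-1052 + 907} = \frac{\frac{1}{1 - 5} \left(4 - 5 - \frac{1}{6}\right)}{-1052 + 907} = \frac{\frac{1}{-4} \left(4 - 5 + \left(- \frac{1}{6} + 0\right)\right)}{-145} = - \frac{4 - 5 - \frac{1}{6}}{4} \left(- \frac{1}{145}\right) = \left(- \frac{1}{4}\right) \left(- \frac{7}{6}\right) \left(- \frac{1}{145}\right) = \frac{7}{24} \left(- \frac{1}{145}\right) = - \frac{7}{3480}$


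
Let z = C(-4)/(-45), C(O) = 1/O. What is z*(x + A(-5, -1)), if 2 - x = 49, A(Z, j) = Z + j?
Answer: -53/180 ≈ -0.29444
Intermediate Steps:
x = -47 (x = 2 - 1*49 = 2 - 49 = -47)
z = 1/180 (z = 1/(-4*(-45)) = -¼*(-1/45) = 1/180 ≈ 0.0055556)
z*(x + A(-5, -1)) = (-47 + (-5 - 1))/180 = (-47 - 6)/180 = (1/180)*(-53) = -53/180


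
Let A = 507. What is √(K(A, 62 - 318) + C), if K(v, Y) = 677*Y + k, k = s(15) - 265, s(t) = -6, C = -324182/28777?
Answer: I*√143756141572421/28777 ≈ 416.65*I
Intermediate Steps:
C = -324182/28777 (C = -324182*1/28777 = -324182/28777 ≈ -11.265)
k = -271 (k = -6 - 265 = -271)
K(v, Y) = -271 + 677*Y (K(v, Y) = 677*Y - 271 = -271 + 677*Y)
√(K(A, 62 - 318) + C) = √((-271 + 677*(62 - 318)) - 324182/28777) = √((-271 + 677*(-256)) - 324182/28777) = √((-271 - 173312) - 324182/28777) = √(-173583 - 324182/28777) = √(-4995522173/28777) = I*√143756141572421/28777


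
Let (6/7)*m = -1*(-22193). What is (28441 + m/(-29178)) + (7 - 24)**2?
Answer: 5029548289/175068 ≈ 28729.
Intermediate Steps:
m = 155351/6 (m = 7*(-1*(-22193))/6 = (7/6)*22193 = 155351/6 ≈ 25892.)
(28441 + m/(-29178)) + (7 - 24)**2 = (28441 + (155351/6)/(-29178)) + (7 - 24)**2 = (28441 + (155351/6)*(-1/29178)) + (-17)**2 = (28441 - 155351/175068) + 289 = 4978953637/175068 + 289 = 5029548289/175068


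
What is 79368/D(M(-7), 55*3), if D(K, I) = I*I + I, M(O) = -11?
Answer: 13228/4565 ≈ 2.8977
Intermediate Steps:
D(K, I) = I + I² (D(K, I) = I² + I = I + I²)
79368/D(M(-7), 55*3) = 79368/(((55*3)*(1 + 55*3))) = 79368/((165*(1 + 165))) = 79368/((165*166)) = 79368/27390 = 79368*(1/27390) = 13228/4565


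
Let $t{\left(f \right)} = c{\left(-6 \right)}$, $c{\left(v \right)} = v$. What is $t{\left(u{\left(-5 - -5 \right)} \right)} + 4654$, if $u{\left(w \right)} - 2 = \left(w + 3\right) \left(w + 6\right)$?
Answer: $4648$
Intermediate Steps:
$u{\left(w \right)} = 2 + \left(3 + w\right) \left(6 + w\right)$ ($u{\left(w \right)} = 2 + \left(w + 3\right) \left(w + 6\right) = 2 + \left(3 + w\right) \left(6 + w\right)$)
$t{\left(f \right)} = -6$
$t{\left(u{\left(-5 - -5 \right)} \right)} + 4654 = -6 + 4654 = 4648$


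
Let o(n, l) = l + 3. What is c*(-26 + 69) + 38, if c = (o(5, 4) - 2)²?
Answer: 1113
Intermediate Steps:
o(n, l) = 3 + l
c = 25 (c = ((3 + 4) - 2)² = (7 - 2)² = 5² = 25)
c*(-26 + 69) + 38 = 25*(-26 + 69) + 38 = 25*43 + 38 = 1075 + 38 = 1113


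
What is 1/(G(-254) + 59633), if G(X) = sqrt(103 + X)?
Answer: 59633/3556094840 - I*sqrt(151)/3556094840 ≈ 1.6769e-5 - 3.4555e-9*I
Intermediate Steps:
1/(G(-254) + 59633) = 1/(sqrt(103 - 254) + 59633) = 1/(sqrt(-151) + 59633) = 1/(I*sqrt(151) + 59633) = 1/(59633 + I*sqrt(151))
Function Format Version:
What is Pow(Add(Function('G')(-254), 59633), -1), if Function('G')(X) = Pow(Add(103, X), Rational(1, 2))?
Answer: Add(Rational(59633, 3556094840), Mul(Rational(-1, 3556094840), I, Pow(151, Rational(1, 2)))) ≈ Add(1.6769e-5, Mul(-3.4555e-9, I))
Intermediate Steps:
Pow(Add(Function('G')(-254), 59633), -1) = Pow(Add(Pow(Add(103, -254), Rational(1, 2)), 59633), -1) = Pow(Add(Pow(-151, Rational(1, 2)), 59633), -1) = Pow(Add(Mul(I, Pow(151, Rational(1, 2))), 59633), -1) = Pow(Add(59633, Mul(I, Pow(151, Rational(1, 2)))), -1)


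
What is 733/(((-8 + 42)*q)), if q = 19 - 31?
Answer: -733/408 ≈ -1.7966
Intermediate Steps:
q = -12
733/(((-8 + 42)*q)) = 733/(((-8 + 42)*(-12))) = 733/((34*(-12))) = 733/(-408) = 733*(-1/408) = -733/408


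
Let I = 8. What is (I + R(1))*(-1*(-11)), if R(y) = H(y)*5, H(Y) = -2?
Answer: -22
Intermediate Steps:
R(y) = -10 (R(y) = -2*5 = -10)
(I + R(1))*(-1*(-11)) = (8 - 10)*(-1*(-11)) = -2*11 = -22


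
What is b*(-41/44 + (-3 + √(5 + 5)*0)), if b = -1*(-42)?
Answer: -3633/22 ≈ -165.14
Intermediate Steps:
b = 42
b*(-41/44 + (-3 + √(5 + 5)*0)) = 42*(-41/44 + (-3 + √(5 + 5)*0)) = 42*(-41*1/44 + (-3 + √10*0)) = 42*(-41/44 + (-3 + 0)) = 42*(-41/44 - 3) = 42*(-173/44) = -3633/22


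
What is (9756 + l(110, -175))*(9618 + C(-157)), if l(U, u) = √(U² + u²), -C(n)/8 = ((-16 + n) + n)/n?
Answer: 14706057816/157 + 7536930*√1709/157 ≈ 9.5654e+7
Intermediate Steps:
C(n) = -8*(-16 + 2*n)/n (C(n) = -8*((-16 + n) + n)/n = -8*(-16 + 2*n)/n)
(9756 + l(110, -175))*(9618 + C(-157)) = (9756 + √(110² + (-175)²))*(9618 + (-16 + 128/(-157))) = (9756 + √(12100 + 30625))*(9618 + (-16 + 128*(-1/157))) = (9756 + √42725)*(9618 + (-16 - 128/157)) = (9756 + 5*√1709)*(9618 - 2640/157) = (9756 + 5*√1709)*(1507386/157) = 14706057816/157 + 7536930*√1709/157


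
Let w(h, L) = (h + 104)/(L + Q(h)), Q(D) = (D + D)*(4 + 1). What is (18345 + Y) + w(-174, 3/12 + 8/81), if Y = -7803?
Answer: 848855622/80521 ≈ 10542.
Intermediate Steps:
Q(D) = 10*D (Q(D) = (2*D)*5 = 10*D)
w(h, L) = (104 + h)/(L + 10*h) (w(h, L) = (h + 104)/(L + 10*h) = (104 + h)/(L + 10*h))
(18345 + Y) + w(-174, 3/12 + 8/81) = (18345 - 7803) + (104 - 174)/((3/12 + 8/81) + 10*(-174)) = 10542 - 70/((3*(1/12) + 8*(1/81)) - 1740) = 10542 - 70/((1/4 + 8/81) - 1740) = 10542 - 70/(113/324 - 1740) = 10542 - 70/(-563647/324) = 10542 - 324/563647*(-70) = 10542 + 3240/80521 = 848855622/80521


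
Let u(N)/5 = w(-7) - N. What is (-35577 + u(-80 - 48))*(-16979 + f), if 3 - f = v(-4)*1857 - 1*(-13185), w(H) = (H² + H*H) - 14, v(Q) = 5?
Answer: 1361557582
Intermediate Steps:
w(H) = -14 + 2*H² (w(H) = (H² + H²) - 14 = 2*H² - 14 = -14 + 2*H²)
f = -22467 (f = 3 - (5*1857 - 1*(-13185)) = 3 - (9285 + 13185) = 3 - 1*22470 = 3 - 22470 = -22467)
u(N) = 420 - 5*N (u(N) = 5*((-14 + 2*(-7)²) - N) = 5*((-14 + 2*49) - N) = 5*((-14 + 98) - N) = 5*(84 - N) = 420 - 5*N)
(-35577 + u(-80 - 48))*(-16979 + f) = (-35577 + (420 - 5*(-80 - 48)))*(-16979 - 22467) = (-35577 + (420 - 5*(-128)))*(-39446) = (-35577 + (420 + 640))*(-39446) = (-35577 + 1060)*(-39446) = -34517*(-39446) = 1361557582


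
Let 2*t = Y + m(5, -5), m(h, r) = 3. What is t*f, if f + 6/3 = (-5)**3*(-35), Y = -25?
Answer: -48103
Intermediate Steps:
f = 4373 (f = -2 + (-5)**3*(-35) = -2 - 125*(-35) = -2 + 4375 = 4373)
t = -11 (t = (-25 + 3)/2 = (1/2)*(-22) = -11)
t*f = -11*4373 = -48103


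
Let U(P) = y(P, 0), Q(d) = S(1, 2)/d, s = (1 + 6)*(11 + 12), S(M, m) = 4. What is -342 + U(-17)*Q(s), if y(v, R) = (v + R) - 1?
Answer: -55134/161 ≈ -342.45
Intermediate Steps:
s = 161 (s = 7*23 = 161)
Q(d) = 4/d
y(v, R) = -1 + R + v (y(v, R) = (R + v) - 1 = -1 + R + v)
U(P) = -1 + P (U(P) = -1 + 0 + P = -1 + P)
-342 + U(-17)*Q(s) = -342 + (-1 - 17)*(4/161) = -342 - 72/161 = -55134/161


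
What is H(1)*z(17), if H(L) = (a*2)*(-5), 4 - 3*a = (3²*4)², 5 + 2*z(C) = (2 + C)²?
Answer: 2299760/3 ≈ 7.6659e+5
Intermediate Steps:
z(C) = -5/2 + (2 + C)²/2
a = -1292/3 (a = 4/3 - (3²*4)²/3 = 4/3 - (9*4)²/3 = 4/3 - ⅓*36² = 4/3 - ⅓*1296 = 4/3 - 432 = -1292/3 ≈ -430.67)
H(L) = 12920/3 (H(L) = -1292/3*2*(-5) = -2584/3*(-5) = 12920/3)
H(1)*z(17) = 12920*(-5/2 + (2 + 17)²/2)/3 = 12920*(-5/2 + (½)*19²)/3 = 12920*(-5/2 + (½)*361)/3 = 12920*(-5/2 + 361/2)/3 = (12920/3)*178 = 2299760/3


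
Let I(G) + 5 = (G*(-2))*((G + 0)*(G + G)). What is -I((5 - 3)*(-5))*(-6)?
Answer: 23970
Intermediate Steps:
I(G) = -5 - 4*G³ (I(G) = -5 + (G*(-2))*((G + 0)*(G + G)) = -5 + (-2*G)*(G*(2*G)) = -5 + (-2*G)*(2*G²) = -5 - 4*G³)
-I((5 - 3)*(-5))*(-6) = -(-5 - 4*(-125*(5 - 3)³))*(-6) = -(-5 - 4*(2*(-5))³)*(-6) = -(-5 - 4*(-10)³)*(-6) = -(-5 - 4*(-1000))*(-6) = -(-5 + 4000)*(-6) = -3995*(-6) = -1*(-23970) = 23970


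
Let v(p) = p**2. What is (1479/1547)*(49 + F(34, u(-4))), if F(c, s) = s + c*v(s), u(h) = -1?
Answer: 7134/91 ≈ 78.396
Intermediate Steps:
F(c, s) = s + c*s**2
(1479/1547)*(49 + F(34, u(-4))) = (1479/1547)*(49 - (1 + 34*(-1))) = (1479*(1/1547))*(49 - (1 - 34)) = 87*(49 - 1*(-33))/91 = 87*(49 + 33)/91 = (87/91)*82 = 7134/91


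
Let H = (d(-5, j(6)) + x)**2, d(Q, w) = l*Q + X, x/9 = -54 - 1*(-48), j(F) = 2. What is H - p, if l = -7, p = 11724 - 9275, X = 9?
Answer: -2349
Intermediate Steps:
p = 2449
x = -54 (x = 9*(-54 - 1*(-48)) = 9*(-54 + 48) = 9*(-6) = -54)
d(Q, w) = 9 - 7*Q (d(Q, w) = -7*Q + 9 = 9 - 7*Q)
H = 100 (H = ((9 - 7*(-5)) - 54)**2 = ((9 + 35) - 54)**2 = (44 - 54)**2 = (-10)**2 = 100)
H - p = 100 - 1*2449 = 100 - 2449 = -2349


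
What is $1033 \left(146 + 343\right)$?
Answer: $505137$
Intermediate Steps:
$1033 \left(146 + 343\right) = 1033 \cdot 489 = 505137$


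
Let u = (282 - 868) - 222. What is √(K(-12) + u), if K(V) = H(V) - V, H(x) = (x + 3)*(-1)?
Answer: I*√787 ≈ 28.054*I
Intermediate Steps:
H(x) = -3 - x (H(x) = (3 + x)*(-1) = -3 - x)
K(V) = -3 - 2*V (K(V) = (-3 - V) - V = -3 - 2*V)
u = -808 (u = -586 - 222 = -808)
√(K(-12) + u) = √((-3 - 2*(-12)) - 808) = √((-3 + 24) - 808) = √(21 - 808) = √(-787) = I*√787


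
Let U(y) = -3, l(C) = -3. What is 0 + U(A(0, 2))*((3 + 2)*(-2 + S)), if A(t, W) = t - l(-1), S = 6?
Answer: -60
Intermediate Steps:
A(t, W) = 3 + t (A(t, W) = t - 1*(-3) = t + 3 = 3 + t)
0 + U(A(0, 2))*((3 + 2)*(-2 + S)) = 0 - 3*(3 + 2)*(-2 + 6) = 0 - 15*4 = 0 - 3*20 = 0 - 60 = -60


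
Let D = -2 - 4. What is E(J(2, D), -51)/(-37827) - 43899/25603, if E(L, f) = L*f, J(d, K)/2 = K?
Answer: -186248501/107609409 ≈ -1.7308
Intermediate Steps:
D = -6
J(d, K) = 2*K
E(J(2, D), -51)/(-37827) - 43899/25603 = ((2*(-6))*(-51))/(-37827) - 43899/25603 = -12*(-51)*(-1/37827) - 43899*1/25603 = 612*(-1/37827) - 43899/25603 = -68/4203 - 43899/25603 = -186248501/107609409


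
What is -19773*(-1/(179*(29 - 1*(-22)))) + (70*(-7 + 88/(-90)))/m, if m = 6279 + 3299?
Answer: 276431632/131156343 ≈ 2.1077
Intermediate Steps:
m = 9578
-19773*(-1/(179*(29 - 1*(-22)))) + (70*(-7 + 88/(-90)))/m = -19773*(-1/(179*(29 - 1*(-22)))) + (70*(-7 + 88/(-90)))/9578 = -19773*(-1/(179*(29 + 22))) + (70*(-7 + 88*(-1/90)))*(1/9578) = -19773/((-179*51)) + (70*(-7 - 44/45))*(1/9578) = -19773/(-9129) + (70*(-359/45))*(1/9578) = -19773*(-1/9129) - 5026/9*1/9578 = 6591/3043 - 2513/43101 = 276431632/131156343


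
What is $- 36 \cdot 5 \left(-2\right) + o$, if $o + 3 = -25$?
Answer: $332$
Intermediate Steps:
$o = -28$ ($o = -3 - 25 = -28$)
$- 36 \cdot 5 \left(-2\right) + o = - 36 \cdot 5 \left(-2\right) - 28 = \left(-36\right) \left(-10\right) - 28 = 360 - 28 = 332$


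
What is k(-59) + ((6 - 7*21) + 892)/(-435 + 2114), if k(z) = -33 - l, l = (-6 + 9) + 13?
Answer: -81520/1679 ≈ -48.553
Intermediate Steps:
l = 16 (l = 3 + 13 = 16)
k(z) = -49 (k(z) = -33 - 1*16 = -33 - 16 = -49)
k(-59) + ((6 - 7*21) + 892)/(-435 + 2114) = -49 + ((6 - 7*21) + 892)/(-435 + 2114) = -49 + ((6 - 147) + 892)/1679 = -49 + (-141 + 892)*(1/1679) = -49 + 751*(1/1679) = -49 + 751/1679 = -81520/1679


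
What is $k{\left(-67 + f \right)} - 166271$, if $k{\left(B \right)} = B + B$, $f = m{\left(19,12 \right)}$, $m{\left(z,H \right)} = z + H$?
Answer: $-166343$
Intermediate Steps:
$m{\left(z,H \right)} = H + z$
$f = 31$ ($f = 12 + 19 = 31$)
$k{\left(B \right)} = 2 B$
$k{\left(-67 + f \right)} - 166271 = 2 \left(-67 + 31\right) - 166271 = 2 \left(-36\right) - 166271 = -72 - 166271 = -166343$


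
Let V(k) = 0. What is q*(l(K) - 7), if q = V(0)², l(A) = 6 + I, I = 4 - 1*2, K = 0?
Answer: 0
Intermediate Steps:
I = 2 (I = 4 - 2 = 2)
l(A) = 8 (l(A) = 6 + 2 = 8)
q = 0 (q = 0² = 0)
q*(l(K) - 7) = 0*(8 - 7) = 0*1 = 0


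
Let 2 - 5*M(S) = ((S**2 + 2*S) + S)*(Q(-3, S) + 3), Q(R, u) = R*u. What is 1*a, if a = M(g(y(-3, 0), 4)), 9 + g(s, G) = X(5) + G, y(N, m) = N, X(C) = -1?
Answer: -376/5 ≈ -75.200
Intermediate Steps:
g(s, G) = -10 + G (g(s, G) = -9 + (-1 + G) = -10 + G)
M(S) = 2/5 - (3 - 3*S)*(S**2 + 3*S)/5 (M(S) = 2/5 - ((S**2 + 2*S) + S)*(-3*S + 3)/5 = 2/5 - (S**2 + 3*S)*(3 - 3*S)/5 = 2/5 - (3 - 3*S)*(S**2 + 3*S)/5)
a = -376/5 (a = 2/5 - 9*(-10 + 4)/5 + 3*(-10 + 4)**3/5 + 6*(-10 + 4)**2/5 = 2/5 - 9/5*(-6) + (3/5)*(-6)**3 + (6/5)*(-6)**2 = 2/5 + 54/5 + (3/5)*(-216) + (6/5)*36 = 2/5 + 54/5 - 648/5 + 216/5 = -376/5 ≈ -75.200)
1*a = 1*(-376/5) = -376/5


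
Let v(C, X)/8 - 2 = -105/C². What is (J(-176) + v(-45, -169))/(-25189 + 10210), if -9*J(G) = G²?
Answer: 462536/2022165 ≈ 0.22873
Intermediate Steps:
J(G) = -G²/9
v(C, X) = 16 - 840/C² (v(C, X) = 16 + 8*(-105/C²) = 16 - 840/C²)
(J(-176) + v(-45, -169))/(-25189 + 10210) = (-⅑*(-176)² + (16 - 840/(-45)²))/(-25189 + 10210) = (-⅑*30976 + (16 - 840*1/2025))/(-14979) = (-30976/9 + (16 - 56/135))*(-1/14979) = (-30976/9 + 2104/135)*(-1/14979) = -462536/135*(-1/14979) = 462536/2022165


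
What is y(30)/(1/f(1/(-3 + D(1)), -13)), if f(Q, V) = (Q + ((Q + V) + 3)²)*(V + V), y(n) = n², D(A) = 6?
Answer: -2194400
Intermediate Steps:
f(Q, V) = 2*V*(Q + (3 + Q + V)²) (f(Q, V) = (Q + (3 + Q + V)²)*(2*V) = 2*V*(Q + (3 + Q + V)²))
y(30)/(1/f(1/(-3 + D(1)), -13)) = 30²/(1/(2*(-13)*(1/(-3 + 6) + (3 + 1/(-3 + 6) - 13)²))) = 900/(1/(2*(-13)*(1/3 + (3 + 1/3 - 13)²))) = 900/(1/(2*(-13)*(⅓ + (3 + ⅓ - 13)²))) = 900/(1/(2*(-13)*(⅓ + (-29/3)²))) = 900/(1/(2*(-13)*(⅓ + 841/9))) = 900/(1/(2*(-13)*(844/9))) = 900/(1/(-21944/9)) = 900/(-9/21944) = 900*(-21944/9) = -2194400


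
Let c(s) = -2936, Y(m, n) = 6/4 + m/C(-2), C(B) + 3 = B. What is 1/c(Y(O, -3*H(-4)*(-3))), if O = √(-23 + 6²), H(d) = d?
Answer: -1/2936 ≈ -0.00034060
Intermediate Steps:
C(B) = -3 + B
O = √13 (O = √(-23 + 36) = √13 ≈ 3.6056)
Y(m, n) = 3/2 - m/5 (Y(m, n) = 6/4 + m/(-3 - 2) = 6*(¼) + m/(-5) = 3/2 + m*(-⅕) = 3/2 - m/5)
1/c(Y(O, -3*H(-4)*(-3))) = 1/(-2936) = -1/2936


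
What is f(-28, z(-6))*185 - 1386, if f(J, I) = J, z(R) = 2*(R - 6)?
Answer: -6566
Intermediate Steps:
z(R) = -12 + 2*R (z(R) = 2*(-6 + R) = -12 + 2*R)
f(-28, z(-6))*185 - 1386 = -28*185 - 1386 = -5180 - 1386 = -6566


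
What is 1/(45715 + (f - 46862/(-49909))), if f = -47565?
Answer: -49909/92284788 ≈ -0.00054082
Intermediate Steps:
1/(45715 + (f - 46862/(-49909))) = 1/(45715 + (-47565 - 46862/(-49909))) = 1/(45715 + (-47565 - 46862*(-1)/49909)) = 1/(45715 + (-47565 - 1*(-46862/49909))) = 1/(45715 + (-47565 + 46862/49909)) = 1/(45715 - 2373874723/49909) = 1/(-92284788/49909) = -49909/92284788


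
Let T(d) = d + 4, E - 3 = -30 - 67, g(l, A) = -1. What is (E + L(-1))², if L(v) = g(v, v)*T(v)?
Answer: 9409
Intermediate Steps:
E = -94 (E = 3 + (-30 - 67) = 3 - 97 = -94)
T(d) = 4 + d
L(v) = -4 - v (L(v) = -(4 + v) = -4 - v)
(E + L(-1))² = (-94 + (-4 - 1*(-1)))² = (-94 + (-4 + 1))² = (-94 - 3)² = (-97)² = 9409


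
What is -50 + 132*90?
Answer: 11830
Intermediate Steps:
-50 + 132*90 = -50 + 11880 = 11830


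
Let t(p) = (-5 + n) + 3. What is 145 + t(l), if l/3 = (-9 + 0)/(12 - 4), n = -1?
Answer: 142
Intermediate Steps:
l = -27/8 (l = 3*((-9 + 0)/(12 - 4)) = 3*(-9/8) = -27/8 ≈ -3.3750)
t(p) = -3 (t(p) = (-5 - 1) + 3 = -6 + 3 = -3)
145 + t(l) = 145 - 3 = 142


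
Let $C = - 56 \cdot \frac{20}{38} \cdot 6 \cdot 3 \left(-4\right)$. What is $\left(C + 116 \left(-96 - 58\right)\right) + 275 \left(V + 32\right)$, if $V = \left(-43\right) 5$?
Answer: $- \frac{1255271}{19} \approx -66067.0$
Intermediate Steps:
$V = -215$
$C = \frac{40320}{19}$ ($C = - 56 \cdot 20 \cdot \frac{1}{38} \cdot 18 \left(-4\right) = \left(-56\right) \frac{10}{19} \left(-72\right) = \left(- \frac{560}{19}\right) \left(-72\right) = \frac{40320}{19} \approx 2122.1$)
$\left(C + 116 \left(-96 - 58\right)\right) + 275 \left(V + 32\right) = \left(\frac{40320}{19} + 116 \left(-96 - 58\right)\right) + 275 \left(-215 + 32\right) = \left(\frac{40320}{19} + 116 \left(-154\right)\right) + 275 \left(-183\right) = \left(\frac{40320}{19} - 17864\right) - 50325 = - \frac{299096}{19} - 50325 = - \frac{1255271}{19}$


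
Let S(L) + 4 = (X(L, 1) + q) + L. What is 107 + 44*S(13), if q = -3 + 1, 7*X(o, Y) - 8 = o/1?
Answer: 547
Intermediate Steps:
X(o, Y) = 8/7 + o/7 (X(o, Y) = 8/7 + (o/1)/7 = 8/7 + (o*1)/7 = 8/7 + o/7)
q = -2
S(L) = -34/7 + 8*L/7 (S(L) = -4 + (((8/7 + L/7) - 2) + L) = -4 + ((-6/7 + L/7) + L) = -4 + (-6/7 + 8*L/7) = -34/7 + 8*L/7)
107 + 44*S(13) = 107 + 44*(-34/7 + (8/7)*13) = 107 + 44*(-34/7 + 104/7) = 107 + 44*10 = 107 + 440 = 547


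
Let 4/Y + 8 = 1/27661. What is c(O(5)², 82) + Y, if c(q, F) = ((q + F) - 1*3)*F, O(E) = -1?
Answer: 1451532076/221287 ≈ 6559.5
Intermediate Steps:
c(q, F) = F*(-3 + F + q) (c(q, F) = ((F + q) - 3)*F = (-3 + F + q)*F = F*(-3 + F + q))
Y = -110644/221287 (Y = 4/(-8 + 1/27661) = 4/(-221287/27661) = 4*(-27661/221287) = -110644/221287 ≈ -0.50000)
c(O(5)², 82) + Y = 82*(-3 + 82 + (-1)²) - 110644/221287 = 82*(-3 + 82 + 1) - 110644/221287 = 82*80 - 110644/221287 = 6560 - 110644/221287 = 1451532076/221287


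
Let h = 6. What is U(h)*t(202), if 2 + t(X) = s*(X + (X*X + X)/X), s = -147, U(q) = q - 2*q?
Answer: 357222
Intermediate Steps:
U(q) = -q
t(X) = -2 - 147*X - 147*(X + X²)/X (t(X) = -2 - 147*(X + (X*X + X)/X) = -2 - 147*(X + (X² + X)/X) = -2 - 147*(X + (X + X²)/X) = -2 + (-147*X - 147*(X + X²)/X) = -2 - 147*X - 147*(X + X²)/X)
U(h)*t(202) = (-1*6)*(-149 - 294*202) = -6*(-149 - 59388) = -6*(-59537) = 357222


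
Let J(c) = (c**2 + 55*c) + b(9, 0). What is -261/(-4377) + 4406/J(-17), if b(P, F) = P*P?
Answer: -6379199/824335 ≈ -7.7386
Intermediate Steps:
b(P, F) = P**2
J(c) = 81 + c**2 + 55*c (J(c) = (c**2 + 55*c) + 9**2 = (c**2 + 55*c) + 81 = 81 + c**2 + 55*c)
-261/(-4377) + 4406/J(-17) = -261/(-4377) + 4406/(81 + (-17)**2 + 55*(-17)) = -261*(-1/4377) + 4406/(81 + 289 - 935) = 87/1459 + 4406/(-565) = 87/1459 + 4406*(-1/565) = 87/1459 - 4406/565 = -6379199/824335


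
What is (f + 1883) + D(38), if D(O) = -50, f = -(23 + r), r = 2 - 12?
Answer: 1820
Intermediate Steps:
r = -10
f = -13 (f = -(23 - 10) = -1*13 = -13)
(f + 1883) + D(38) = (-13 + 1883) - 50 = 1870 - 50 = 1820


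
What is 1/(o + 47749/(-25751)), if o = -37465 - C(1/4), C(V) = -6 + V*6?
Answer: -51502/1929386169 ≈ -2.6693e-5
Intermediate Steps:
C(V) = -6 + 6*V
o = -74921/2 (o = -37465 - (-6 + 6/4) = -37465 - (-6 + 6*(¼)) = -37465 - (-6 + 3/2) = -37465 - 1*(-9/2) = -37465 + 9/2 = -74921/2 ≈ -37461.)
1/(o + 47749/(-25751)) = 1/(-74921/2 + 47749/(-25751)) = 1/(-74921/2 + 47749*(-1/25751)) = 1/(-74921/2 - 47749/25751) = 1/(-1929386169/51502) = -51502/1929386169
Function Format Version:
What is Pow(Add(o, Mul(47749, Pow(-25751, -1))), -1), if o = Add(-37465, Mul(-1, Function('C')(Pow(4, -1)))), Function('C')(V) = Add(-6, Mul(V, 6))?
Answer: Rational(-51502, 1929386169) ≈ -2.6693e-5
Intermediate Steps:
Function('C')(V) = Add(-6, Mul(6, V))
o = Rational(-74921, 2) (o = Add(-37465, Mul(-1, Add(-6, Mul(6, Pow(4, -1))))) = Add(-37465, Mul(-1, Add(-6, Mul(6, Rational(1, 4))))) = Add(-37465, Mul(-1, Add(-6, Rational(3, 2)))) = Add(-37465, Mul(-1, Rational(-9, 2))) = Add(-37465, Rational(9, 2)) = Rational(-74921, 2) ≈ -37461.)
Pow(Add(o, Mul(47749, Pow(-25751, -1))), -1) = Pow(Add(Rational(-74921, 2), Mul(47749, Pow(-25751, -1))), -1) = Pow(Add(Rational(-74921, 2), Mul(47749, Rational(-1, 25751))), -1) = Pow(Add(Rational(-74921, 2), Rational(-47749, 25751)), -1) = Pow(Rational(-1929386169, 51502), -1) = Rational(-51502, 1929386169)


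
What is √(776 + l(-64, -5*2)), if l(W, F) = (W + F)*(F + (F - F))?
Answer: 2*√379 ≈ 38.936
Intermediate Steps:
l(W, F) = F*(F + W) (l(W, F) = (F + W)*(F + 0) = (F + W)*F = F*(F + W))
√(776 + l(-64, -5*2)) = √(776 + (-5*2)*(-5*2 - 64)) = √(776 - 10*(-10 - 64)) = √(776 - 10*(-74)) = √(776 + 740) = √1516 = 2*√379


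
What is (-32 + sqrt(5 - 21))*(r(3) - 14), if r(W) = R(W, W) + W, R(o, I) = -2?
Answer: 416 - 52*I ≈ 416.0 - 52.0*I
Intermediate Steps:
r(W) = -2 + W
(-32 + sqrt(5 - 21))*(r(3) - 14) = (-32 + sqrt(5 - 21))*((-2 + 3) - 14) = (-32 + sqrt(-16))*(1 - 14) = (-32 + 4*I)*(-13) = 416 - 52*I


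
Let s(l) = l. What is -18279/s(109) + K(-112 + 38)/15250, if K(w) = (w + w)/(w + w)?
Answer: -278754641/1662250 ≈ -167.70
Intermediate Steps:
K(w) = 1 (K(w) = (2*w)/((2*w)) = (2*w)*(1/(2*w)) = 1)
-18279/s(109) + K(-112 + 38)/15250 = -18279/109 + 1/15250 = -278754641/1662250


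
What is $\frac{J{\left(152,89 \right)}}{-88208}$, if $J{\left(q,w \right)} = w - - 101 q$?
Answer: $- \frac{15441}{88208} \approx -0.17505$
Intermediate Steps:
$J{\left(q,w \right)} = w + 101 q$
$\frac{J{\left(152,89 \right)}}{-88208} = \frac{89 + 101 \cdot 152}{-88208} = \left(89 + 15352\right) \left(- \frac{1}{88208}\right) = 15441 \left(- \frac{1}{88208}\right) = - \frac{15441}{88208}$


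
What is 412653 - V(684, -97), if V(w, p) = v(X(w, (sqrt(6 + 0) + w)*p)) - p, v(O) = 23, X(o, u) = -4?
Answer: 412533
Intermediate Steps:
V(w, p) = 23 - p
412653 - V(684, -97) = 412653 - (23 - 1*(-97)) = 412653 - (23 + 97) = 412653 - 1*120 = 412653 - 120 = 412533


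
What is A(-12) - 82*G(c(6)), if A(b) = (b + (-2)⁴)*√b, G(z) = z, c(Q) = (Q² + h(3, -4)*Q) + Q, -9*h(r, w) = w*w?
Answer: -7708/3 + 8*I*√3 ≈ -2569.3 + 13.856*I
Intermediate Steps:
h(r, w) = -w²/9 (h(r, w) = -w*w/9 = -w²/9)
c(Q) = Q² - 7*Q/9 (c(Q) = (Q² + (-⅑*(-4)²)*Q) + Q = (Q² + (-⅑*16)*Q) + Q = (Q² - 16*Q/9) + Q = Q² - 7*Q/9)
A(b) = √b*(16 + b) (A(b) = (b + 16)*√b = (16 + b)*√b = √b*(16 + b))
A(-12) - 82*G(c(6)) = √(-12)*(16 - 12) - 82*6*(-7 + 9*6)/9 = (2*I*√3)*4 - 82*6*(-7 + 54)/9 = 8*I*√3 - 82*6*47/9 = 8*I*√3 - 82*94/3 = 8*I*√3 - 7708/3 = -7708/3 + 8*I*√3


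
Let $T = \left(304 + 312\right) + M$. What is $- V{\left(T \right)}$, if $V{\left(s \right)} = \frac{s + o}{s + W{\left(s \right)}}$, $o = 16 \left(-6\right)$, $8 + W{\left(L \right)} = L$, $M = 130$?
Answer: $- \frac{325}{742} \approx -0.43801$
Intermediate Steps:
$W{\left(L \right)} = -8 + L$
$o = -96$
$T = 746$ ($T = \left(304 + 312\right) + 130 = 616 + 130 = 746$)
$V{\left(s \right)} = \frac{-96 + s}{-8 + 2 s}$ ($V{\left(s \right)} = \frac{s - 96}{s + \left(-8 + s\right)} = \frac{-96 + s}{-8 + 2 s}$)
$- V{\left(T \right)} = - \frac{-96 + 746}{2 \left(-4 + 746\right)} = - \frac{650}{2 \cdot 742} = \left(-1\right) \frac{325}{742} = - \frac{325}{742}$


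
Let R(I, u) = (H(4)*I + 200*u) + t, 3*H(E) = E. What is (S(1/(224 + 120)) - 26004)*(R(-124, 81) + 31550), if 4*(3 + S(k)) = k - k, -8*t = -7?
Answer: -9900457457/8 ≈ -1.2376e+9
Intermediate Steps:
t = 7/8 (t = -1/8*(-7) = 7/8 ≈ 0.87500)
H(E) = E/3
S(k) = -3 (S(k) = -3 + (k - k)/4 = -3 + (1/4)*0 = -3 + 0 = -3)
R(I, u) = 7/8 + 200*u + 4*I/3 (R(I, u) = (((1/3)*4)*I + 200*u) + 7/8 = (4*I/3 + 200*u) + 7/8 = (200*u + 4*I/3) + 7/8 = 7/8 + 200*u + 4*I/3)
(S(1/(224 + 120)) - 26004)*(R(-124, 81) + 31550) = (-3 - 26004)*((7/8 + 200*81 + (4/3)*(-124)) + 31550) = -26007*((7/8 + 16200 - 496/3) + 31550) = -26007*(384853/24 + 31550) = -26007*1142053/24 = -9900457457/8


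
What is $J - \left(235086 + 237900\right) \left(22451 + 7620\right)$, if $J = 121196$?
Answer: $-14223040810$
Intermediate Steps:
$J - \left(235086 + 237900\right) \left(22451 + 7620\right) = 121196 - \left(235086 + 237900\right) \left(22451 + 7620\right) = 121196 - 472986 \cdot 30071 = 121196 - 14223162006 = -14223040810$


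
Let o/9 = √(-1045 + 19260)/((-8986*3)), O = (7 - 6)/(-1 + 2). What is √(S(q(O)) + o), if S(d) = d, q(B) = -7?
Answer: √(-565237372 - 26958*√18215)/8986 ≈ 2.6543*I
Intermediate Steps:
O = 1 (O = 1/1 = 1*1 = 1)
o = -3*√18215/8986 (o = 9*(√(-1045 + 19260)/((-8986*3))) = 9*(√18215/(-26958)) = 9*(√18215*(-1/26958)) = 9*(-√18215/26958) = -3*√18215/8986 ≈ -0.045058)
√(S(q(O)) + o) = √(-7 - 3*√18215/8986)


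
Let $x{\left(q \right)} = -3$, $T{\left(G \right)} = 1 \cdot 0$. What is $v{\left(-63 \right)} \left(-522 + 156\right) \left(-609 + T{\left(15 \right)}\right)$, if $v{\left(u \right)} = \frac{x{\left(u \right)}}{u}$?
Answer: $10614$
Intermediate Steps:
$T{\left(G \right)} = 0$
$v{\left(u \right)} = - \frac{3}{u}$
$v{\left(-63 \right)} \left(-522 + 156\right) \left(-609 + T{\left(15 \right)}\right) = - \frac{3}{-63} \left(-522 + 156\right) \left(-609 + 0\right) = \left(-3\right) \left(- \frac{1}{63}\right) \left(\left(-366\right) \left(-609\right)\right) = \frac{1}{21} \cdot 222894 = 10614$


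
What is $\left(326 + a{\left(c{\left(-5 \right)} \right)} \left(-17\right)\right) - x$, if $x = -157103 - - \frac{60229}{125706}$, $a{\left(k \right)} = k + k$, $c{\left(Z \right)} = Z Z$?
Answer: $\frac{480069745}{3066} \approx 1.5658 \cdot 10^{5}$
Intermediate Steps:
$c{\left(Z \right)} = Z^{2}$
$a{\left(k \right)} = 2 k$
$x = - \frac{481676329}{3066}$ ($x = -157103 - \left(-60229\right) \frac{1}{125706} = -157103 - - \frac{1469}{3066} = -157103 + \frac{1469}{3066} = - \frac{481676329}{3066} \approx -1.571 \cdot 10^{5}$)
$\left(326 + a{\left(c{\left(-5 \right)} \right)} \left(-17\right)\right) - x = \left(326 + 2 \left(-5\right)^{2} \left(-17\right)\right) - - \frac{481676329}{3066} = \left(326 + 2 \cdot 25 \left(-17\right)\right) + \frac{481676329}{3066} = \left(326 + 50 \left(-17\right)\right) + \frac{481676329}{3066} = \left(326 - 850\right) + \frac{481676329}{3066} = -524 + \frac{481676329}{3066} = \frac{480069745}{3066}$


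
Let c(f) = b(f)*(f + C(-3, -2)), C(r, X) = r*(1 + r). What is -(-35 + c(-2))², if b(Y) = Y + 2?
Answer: -1225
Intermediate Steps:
b(Y) = 2 + Y
c(f) = (2 + f)*(6 + f) (c(f) = (2 + f)*(f - 3*(1 - 3)) = (2 + f)*(f - 3*(-2)) = (2 + f)*(f + 6) = (2 + f)*(6 + f))
-(-35 + c(-2))² = -(-35 + (2 - 2)*(6 - 2))² = -(-35 + 0*4)² = -(-35 + 0)² = -1*(-35)² = -1*1225 = -1225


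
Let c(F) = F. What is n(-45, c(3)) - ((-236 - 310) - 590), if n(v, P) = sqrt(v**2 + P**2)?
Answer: 1136 + 3*sqrt(226) ≈ 1181.1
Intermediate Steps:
n(v, P) = sqrt(P**2 + v**2)
n(-45, c(3)) - ((-236 - 310) - 590) = sqrt(3**2 + (-45)**2) - ((-236 - 310) - 590) = sqrt(9 + 2025) - (-546 - 590) = sqrt(2034) - 1*(-1136) = 3*sqrt(226) + 1136 = 1136 + 3*sqrt(226)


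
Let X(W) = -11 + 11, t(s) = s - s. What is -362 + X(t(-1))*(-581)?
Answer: -362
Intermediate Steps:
t(s) = 0
X(W) = 0
-362 + X(t(-1))*(-581) = -362 + 0*(-581) = -362 + 0 = -362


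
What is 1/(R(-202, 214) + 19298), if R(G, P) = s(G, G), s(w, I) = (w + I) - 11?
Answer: 1/18883 ≈ 5.2958e-5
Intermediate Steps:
s(w, I) = -11 + I + w (s(w, I) = (I + w) - 11 = -11 + I + w)
R(G, P) = -11 + 2*G (R(G, P) = -11 + G + G = -11 + 2*G)
1/(R(-202, 214) + 19298) = 1/((-11 + 2*(-202)) + 19298) = 1/((-11 - 404) + 19298) = 1/(-415 + 19298) = 1/18883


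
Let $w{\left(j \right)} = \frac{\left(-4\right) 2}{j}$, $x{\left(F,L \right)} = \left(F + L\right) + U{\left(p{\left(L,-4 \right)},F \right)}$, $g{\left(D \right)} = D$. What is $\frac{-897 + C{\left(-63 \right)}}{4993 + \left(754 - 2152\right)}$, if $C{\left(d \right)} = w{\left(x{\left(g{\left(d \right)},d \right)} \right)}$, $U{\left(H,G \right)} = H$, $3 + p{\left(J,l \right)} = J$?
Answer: $- \frac{21527}{86280} \approx -0.2495$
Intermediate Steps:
$p{\left(J,l \right)} = -3 + J$
$x{\left(F,L \right)} = -3 + F + 2 L$ ($x{\left(F,L \right)} = \left(F + L\right) + \left(-3 + L\right) = -3 + F + 2 L$)
$w{\left(j \right)} = - \frac{8}{j}$
$C{\left(d \right)} = - \frac{8}{-3 + 3 d}$ ($C{\left(d \right)} = - \frac{8}{-3 + d + 2 d} = - \frac{8}{-3 + 3 d}$)
$\frac{-897 + C{\left(-63 \right)}}{4993 + \left(754 - 2152\right)} = \frac{-897 - \frac{8}{-3 + 3 \left(-63\right)}}{4993 + \left(754 - 2152\right)} = \frac{-897 - \frac{8}{-3 - 189}}{4993 - 1398} = \frac{-897 - \frac{8}{-192}}{3595} = \left(-897 - - \frac{1}{24}\right) \frac{1}{3595} = \left(-897 + \frac{1}{24}\right) \frac{1}{3595} = \left(- \frac{21527}{24}\right) \frac{1}{3595} = - \frac{21527}{86280}$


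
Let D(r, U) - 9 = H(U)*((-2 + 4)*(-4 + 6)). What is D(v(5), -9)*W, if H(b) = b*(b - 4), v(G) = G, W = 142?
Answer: 67734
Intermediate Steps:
H(b) = b*(-4 + b)
D(r, U) = 9 + 4*U*(-4 + U) (D(r, U) = 9 + (U*(-4 + U))*((-2 + 4)*(-4 + 6)) = 9 + (U*(-4 + U))*(2*2) = 9 + (U*(-4 + U))*4 = 9 + 4*U*(-4 + U))
D(v(5), -9)*W = (9 + 4*(-9)*(-4 - 9))*142 = (9 + 4*(-9)*(-13))*142 = (9 + 468)*142 = 477*142 = 67734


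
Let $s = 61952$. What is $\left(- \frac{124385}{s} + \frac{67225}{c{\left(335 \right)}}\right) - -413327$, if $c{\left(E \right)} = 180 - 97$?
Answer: $\frac{2129488446477}{5142016} \approx 4.1414 \cdot 10^{5}$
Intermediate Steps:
$c{\left(E \right)} = 83$ ($c{\left(E \right)} = 180 - 97 = 83$)
$\left(- \frac{124385}{s} + \frac{67225}{c{\left(335 \right)}}\right) - -413327 = \left(- \frac{124385}{61952} + \frac{67225}{83}\right) - -413327 = \left(\left(-124385\right) \frac{1}{61952} + 67225 \cdot \frac{1}{83}\right) + 413327 = \left(- \frac{124385}{61952} + \frac{67225}{83}\right) + 413327 = \frac{4154399245}{5142016} + 413327 = \frac{2129488446477}{5142016}$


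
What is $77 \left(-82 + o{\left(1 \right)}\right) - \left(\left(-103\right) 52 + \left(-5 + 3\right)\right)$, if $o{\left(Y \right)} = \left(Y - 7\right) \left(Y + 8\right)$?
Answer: $-5114$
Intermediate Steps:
$o{\left(Y \right)} = \left(-7 + Y\right) \left(8 + Y\right)$
$77 \left(-82 + o{\left(1 \right)}\right) - \left(\left(-103\right) 52 + \left(-5 + 3\right)\right) = 77 \left(-82 + \left(-56 + 1 + 1^{2}\right)\right) - \left(\left(-103\right) 52 + \left(-5 + 3\right)\right) = 77 \left(-82 + \left(-56 + 1 + 1\right)\right) - \left(-5356 - 2\right) = 77 \left(-82 - 54\right) - -5358 = 77 \left(-136\right) + 5358 = -10472 + 5358 = -5114$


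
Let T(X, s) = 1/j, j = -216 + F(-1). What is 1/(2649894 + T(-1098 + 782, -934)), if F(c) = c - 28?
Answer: 245/649224029 ≈ 3.7737e-7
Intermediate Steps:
F(c) = -28 + c
j = -245 (j = -216 + (-28 - 1) = -216 - 29 = -245)
T(X, s) = -1/245 (T(X, s) = 1/(-245) = -1/245)
1/(2649894 + T(-1098 + 782, -934)) = 1/(2649894 - 1/245) = 1/(649224029/245) = 245/649224029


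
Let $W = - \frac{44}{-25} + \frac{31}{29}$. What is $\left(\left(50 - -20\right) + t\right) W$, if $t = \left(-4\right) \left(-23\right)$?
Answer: $\frac{332262}{725} \approx 458.29$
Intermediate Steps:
$W = \frac{2051}{725}$ ($W = \left(-44\right) \left(- \frac{1}{25}\right) + 31 \cdot \frac{1}{29} = \frac{44}{25} + \frac{31}{29} = \frac{2051}{725} \approx 2.829$)
$t = 92$
$\left(\left(50 - -20\right) + t\right) W = \left(\left(50 - -20\right) + 92\right) \frac{2051}{725} = \left(\left(50 + 20\right) + 92\right) \frac{2051}{725} = \left(70 + 92\right) \frac{2051}{725} = 162 \cdot \frac{2051}{725} = \frac{332262}{725}$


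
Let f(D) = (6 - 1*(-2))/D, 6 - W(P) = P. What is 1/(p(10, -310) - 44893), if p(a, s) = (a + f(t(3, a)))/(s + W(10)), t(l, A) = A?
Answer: -785/35241032 ≈ -2.2275e-5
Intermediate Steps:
W(P) = 6 - P
f(D) = 8/D (f(D) = (6 + 2)/D = 8/D)
p(a, s) = (a + 8/a)/(-4 + s) (p(a, s) = (a + 8/a)/(s + (6 - 1*10)) = (a + 8/a)/(s + (6 - 10)) = (a + 8/a)/(s - 4) = (a + 8/a)/(-4 + s))
1/(p(10, -310) - 44893) = 1/((8 + 10²)/(10*(-4 - 310)) - 44893) = 1/((⅒)*(8 + 100)/(-314) - 44893) = 1/((⅒)*(-1/314)*108 - 44893) = 1/(-27/785 - 44893) = 1/(-35241032/785) = -785/35241032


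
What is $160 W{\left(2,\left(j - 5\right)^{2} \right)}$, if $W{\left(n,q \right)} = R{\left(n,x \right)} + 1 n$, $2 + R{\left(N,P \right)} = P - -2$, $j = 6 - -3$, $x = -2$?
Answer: $0$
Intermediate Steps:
$j = 9$ ($j = 6 + 3 = 9$)
$R{\left(N,P \right)} = P$ ($R{\left(N,P \right)} = -2 + \left(P - -2\right) = -2 + \left(P + 2\right) = -2 + \left(2 + P\right) = P$)
$W{\left(n,q \right)} = -2 + n$ ($W{\left(n,q \right)} = -2 + 1 n = -2 + n$)
$160 W{\left(2,\left(j - 5\right)^{2} \right)} = 160 \left(-2 + 2\right) = 160 \cdot 0 = 0$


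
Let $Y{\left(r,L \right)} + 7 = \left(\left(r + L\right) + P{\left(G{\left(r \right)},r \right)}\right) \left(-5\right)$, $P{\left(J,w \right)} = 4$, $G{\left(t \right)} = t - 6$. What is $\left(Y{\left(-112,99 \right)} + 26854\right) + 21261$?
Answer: $48153$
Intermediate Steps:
$G{\left(t \right)} = -6 + t$ ($G{\left(t \right)} = t - 6 = -6 + t$)
$Y{\left(r,L \right)} = -27 - 5 L - 5 r$ ($Y{\left(r,L \right)} = -7 + \left(\left(r + L\right) + 4\right) \left(-5\right) = -7 + \left(\left(L + r\right) + 4\right) \left(-5\right) = -7 + \left(4 + L + r\right) \left(-5\right) = -7 - \left(20 + 5 L + 5 r\right) = -27 - 5 L - 5 r$)
$\left(Y{\left(-112,99 \right)} + 26854\right) + 21261 = \left(\left(-27 - 495 - -560\right) + 26854\right) + 21261 = \left(\left(-27 - 495 + 560\right) + 26854\right) + 21261 = \left(38 + 26854\right) + 21261 = 26892 + 21261 = 48153$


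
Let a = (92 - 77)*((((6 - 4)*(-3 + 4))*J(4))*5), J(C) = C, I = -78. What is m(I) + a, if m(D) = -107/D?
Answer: 46907/78 ≈ 601.37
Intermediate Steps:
a = 600 (a = (92 - 77)*((((6 - 4)*(-3 + 4))*4)*5) = 15*(((2*1)*4)*5) = 15*((2*4)*5) = 15*(8*5) = 15*40 = 600)
m(I) + a = -107/(-78) + 600 = -107*(-1/78) + 600 = 107/78 + 600 = 46907/78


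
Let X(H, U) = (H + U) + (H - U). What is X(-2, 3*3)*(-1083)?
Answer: 4332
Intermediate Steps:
X(H, U) = 2*H
X(-2, 3*3)*(-1083) = (2*(-2))*(-1083) = -4*(-1083) = 4332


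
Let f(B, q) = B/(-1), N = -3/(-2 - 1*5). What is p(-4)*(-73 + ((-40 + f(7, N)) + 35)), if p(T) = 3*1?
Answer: -255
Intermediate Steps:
N = 3/7 (N = -3/(-2 - 5) = -3/(-7) = -3*(-⅐) = 3/7 ≈ 0.42857)
f(B, q) = -B (f(B, q) = B*(-1) = -B)
p(T) = 3
p(-4)*(-73 + ((-40 + f(7, N)) + 35)) = 3*(-73 + ((-40 - 1*7) + 35)) = 3*(-73 + ((-40 - 7) + 35)) = 3*(-73 + (-47 + 35)) = 3*(-73 - 12) = 3*(-85) = -255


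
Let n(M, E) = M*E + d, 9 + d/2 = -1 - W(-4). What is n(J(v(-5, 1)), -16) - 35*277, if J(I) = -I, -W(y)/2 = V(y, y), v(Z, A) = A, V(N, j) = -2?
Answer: -9707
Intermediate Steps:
W(y) = 4 (W(y) = -2*(-2) = 4)
d = -28 (d = -18 + 2*(-1 - 1*4) = -18 + 2*(-1 - 4) = -18 + 2*(-5) = -18 - 10 = -28)
n(M, E) = -28 + E*M (n(M, E) = M*E - 28 = E*M - 28 = -28 + E*M)
n(J(v(-5, 1)), -16) - 35*277 = (-28 - (-16)) - 35*277 = (-28 - 16*(-1)) - 9695 = (-28 + 16) - 9695 = -12 - 9695 = -9707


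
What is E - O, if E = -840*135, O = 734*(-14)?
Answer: -103124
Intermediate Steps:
O = -10276
E = -113400
E - O = -113400 - 1*(-10276) = -113400 + 10276 = -103124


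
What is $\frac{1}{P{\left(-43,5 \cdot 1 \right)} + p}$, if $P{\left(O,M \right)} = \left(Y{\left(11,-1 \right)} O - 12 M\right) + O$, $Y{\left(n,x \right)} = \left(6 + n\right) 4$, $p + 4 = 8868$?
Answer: $\frac{1}{5837} \approx 0.00017132$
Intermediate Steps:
$p = 8864$ ($p = -4 + 8868 = 8864$)
$Y{\left(n,x \right)} = 24 + 4 n$
$P{\left(O,M \right)} = - 12 M + 69 O$ ($P{\left(O,M \right)} = \left(\left(24 + 4 \cdot 11\right) O - 12 M\right) + O = \left(\left(24 + 44\right) O - 12 M\right) + O = \left(68 O - 12 M\right) + O = \left(- 12 M + 68 O\right) + O = - 12 M + 69 O$)
$\frac{1}{P{\left(-43,5 \cdot 1 \right)} + p} = \frac{1}{\left(- 12 \cdot 5 \cdot 1 + 69 \left(-43\right)\right) + 8864} = \frac{1}{\left(\left(-12\right) 5 - 2967\right) + 8864} = \frac{1}{\left(-60 - 2967\right) + 8864} = \frac{1}{-3027 + 8864} = \frac{1}{5837}$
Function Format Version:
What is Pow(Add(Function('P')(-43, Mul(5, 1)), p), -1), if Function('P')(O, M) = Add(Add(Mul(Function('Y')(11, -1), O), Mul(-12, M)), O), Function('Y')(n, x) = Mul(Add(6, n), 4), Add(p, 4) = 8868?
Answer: Rational(1, 5837) ≈ 0.00017132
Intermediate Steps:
p = 8864 (p = Add(-4, 8868) = 8864)
Function('Y')(n, x) = Add(24, Mul(4, n))
Function('P')(O, M) = Add(Mul(-12, M), Mul(69, O)) (Function('P')(O, M) = Add(Add(Mul(Add(24, Mul(4, 11)), O), Mul(-12, M)), O) = Add(Add(Mul(Add(24, 44), O), Mul(-12, M)), O) = Add(Add(Mul(68, O), Mul(-12, M)), O) = Add(Add(Mul(-12, M), Mul(68, O)), O) = Add(Mul(-12, M), Mul(69, O)))
Pow(Add(Function('P')(-43, Mul(5, 1)), p), -1) = Pow(Add(Add(Mul(-12, Mul(5, 1)), Mul(69, -43)), 8864), -1) = Pow(Add(Add(Mul(-12, 5), -2967), 8864), -1) = Pow(Add(Add(-60, -2967), 8864), -1) = Pow(Add(-3027, 8864), -1) = Pow(5837, -1) = Rational(1, 5837)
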